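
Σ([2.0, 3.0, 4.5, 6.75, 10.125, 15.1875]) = 41.5625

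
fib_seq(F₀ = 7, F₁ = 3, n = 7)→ F_2 = F_1 + F_0 = 10
F_3 = F_2 + F_1 = 13
F_4 = F_3 + F_2 = 23
...
= [7, 3, 10, 13, 23, 36, 59]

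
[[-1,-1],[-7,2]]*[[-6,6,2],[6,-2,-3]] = C[0][0] = (-1)*(-6) + (-1)*(6) = 0
C[0][1] = (-1)*(6) + (-1)*(-2) = -4
C[0][2] = (-1)*(2) + (-1)*(-3) = 1
C[1][0] = (-7)*(-6) + (2)*(6) = 54
C[1][1] = (-7)*(6) + (2)*(-2) = -46
C[1][2] = (-7)*(2) + (2)*(-3) = -20
= [[0, -4, 1], [54, -46, -20]]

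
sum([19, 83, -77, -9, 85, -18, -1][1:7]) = 63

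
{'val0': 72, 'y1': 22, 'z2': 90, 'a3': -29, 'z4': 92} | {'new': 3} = {'val0': 72, 'y1': 22, 'z2': 90, 'a3': -29, 'z4': 92, 'new': 3}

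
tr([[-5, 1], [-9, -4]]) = -9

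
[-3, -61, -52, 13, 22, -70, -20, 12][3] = 13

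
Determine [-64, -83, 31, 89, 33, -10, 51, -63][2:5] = [31, 89, 33]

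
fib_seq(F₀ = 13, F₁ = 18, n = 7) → [13, 18, 31, 49, 80, 129, 209]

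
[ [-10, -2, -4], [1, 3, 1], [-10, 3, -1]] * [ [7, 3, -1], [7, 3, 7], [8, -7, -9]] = [[-116, -8, 32], [36, 5, 11], [-57, -14, 40]]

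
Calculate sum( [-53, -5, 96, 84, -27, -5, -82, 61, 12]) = (-53) + (-5) + 96 + 84 + (-27) + (-5) + (-82) + 61 + 12
= 81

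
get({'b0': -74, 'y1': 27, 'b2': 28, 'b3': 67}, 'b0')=-74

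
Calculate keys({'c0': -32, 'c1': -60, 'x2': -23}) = ['c0', 'c1', 'x2']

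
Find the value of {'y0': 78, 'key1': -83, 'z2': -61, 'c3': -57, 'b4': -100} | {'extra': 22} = {'y0': 78, 'key1': -83, 'z2': -61, 'c3': -57, 'b4': -100, 'extra': 22}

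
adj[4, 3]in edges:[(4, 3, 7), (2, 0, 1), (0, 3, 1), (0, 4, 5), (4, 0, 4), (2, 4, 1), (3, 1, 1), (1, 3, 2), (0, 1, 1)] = 7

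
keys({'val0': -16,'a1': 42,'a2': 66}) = ['val0', 'a1', 'a2']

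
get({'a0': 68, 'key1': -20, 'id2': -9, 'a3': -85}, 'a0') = 68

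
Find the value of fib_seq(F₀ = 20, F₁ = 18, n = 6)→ [20, 18, 38, 56, 94, 150]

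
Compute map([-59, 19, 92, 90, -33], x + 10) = -59+10=-49, 19+10=29, 92+10=102, 90+10=100, -33+10=-23
= [-49, 29, 102, 100, -23]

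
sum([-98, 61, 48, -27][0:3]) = slice → [-98, 61, 48]
(-98) + 61 + 48
= 11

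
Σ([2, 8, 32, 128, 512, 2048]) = 2730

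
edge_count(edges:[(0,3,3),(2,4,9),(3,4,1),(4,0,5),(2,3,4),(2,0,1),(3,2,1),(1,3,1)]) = 8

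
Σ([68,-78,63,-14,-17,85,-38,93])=162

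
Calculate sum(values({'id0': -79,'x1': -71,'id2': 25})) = -125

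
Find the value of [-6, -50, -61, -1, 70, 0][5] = 0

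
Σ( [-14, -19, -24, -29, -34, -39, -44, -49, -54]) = -306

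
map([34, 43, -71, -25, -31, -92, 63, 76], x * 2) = 34*2=68, 43*2=86, -71*2=-142, -25*2=-50, -31*2=-62, -92*2=-184, 63*2=126, 76*2=152
= [68, 86, -142, -50, -62, -184, 126, 152]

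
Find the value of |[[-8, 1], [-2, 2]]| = -14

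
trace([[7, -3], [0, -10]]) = -3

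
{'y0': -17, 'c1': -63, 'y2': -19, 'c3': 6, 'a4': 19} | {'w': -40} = {'y0': -17, 'c1': -63, 'y2': -19, 'c3': 6, 'a4': 19, 'w': -40}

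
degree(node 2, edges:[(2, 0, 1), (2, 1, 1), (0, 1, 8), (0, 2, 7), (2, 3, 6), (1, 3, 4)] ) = 4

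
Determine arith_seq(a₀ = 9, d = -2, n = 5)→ [9, 7, 5, 3, 1]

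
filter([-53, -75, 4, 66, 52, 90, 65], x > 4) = [66, 52, 90, 65]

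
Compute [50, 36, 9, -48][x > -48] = keep x where x > -48: 50✓, 36✓, 9✓, -48✗
= [50, 36, 9]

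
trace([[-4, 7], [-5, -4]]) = diagonal: (-4) + (-4)
= -8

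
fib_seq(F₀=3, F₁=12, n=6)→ [3, 12, 15, 27, 42, 69]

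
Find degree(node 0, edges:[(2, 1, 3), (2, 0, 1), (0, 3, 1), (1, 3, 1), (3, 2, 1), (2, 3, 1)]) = incident: (2,0), (0,3)
= 2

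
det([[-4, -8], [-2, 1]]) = (-4)*(1) - (-8)*(-2)
= -20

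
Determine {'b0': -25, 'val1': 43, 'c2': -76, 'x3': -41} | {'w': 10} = {'b0': -25, 'val1': 43, 'c2': -76, 'x3': -41, 'w': 10}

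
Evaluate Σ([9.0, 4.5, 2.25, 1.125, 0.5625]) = 9.0 + 4.5 + 2.25 + 1.125 + 0.5625
= 17.4375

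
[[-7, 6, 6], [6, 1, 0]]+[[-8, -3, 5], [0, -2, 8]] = [[-15, 3, 11], [6, -1, 8]]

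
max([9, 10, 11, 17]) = 17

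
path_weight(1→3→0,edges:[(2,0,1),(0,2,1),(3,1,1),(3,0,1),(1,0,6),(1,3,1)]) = 2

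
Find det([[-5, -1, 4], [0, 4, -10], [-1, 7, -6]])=(1)*(-5)*det([[4, -10], [7, -6]]) + (-1)*(-1)*det([[0, -10], [-1, -6]]) + (1)*(4)*det([[0, 4], [-1, 7]])
= -230 + -10 + 16
= -224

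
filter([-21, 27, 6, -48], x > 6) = keep x where x > 6: -21✗, 27✓, 6✗, -48✗
= [27]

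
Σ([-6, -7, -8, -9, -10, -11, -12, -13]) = -76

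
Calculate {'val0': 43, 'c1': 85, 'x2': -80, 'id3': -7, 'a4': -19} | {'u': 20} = {'val0': 43, 'c1': 85, 'x2': -80, 'id3': -7, 'a4': -19, 'u': 20}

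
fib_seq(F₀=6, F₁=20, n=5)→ [6, 20, 26, 46, 72]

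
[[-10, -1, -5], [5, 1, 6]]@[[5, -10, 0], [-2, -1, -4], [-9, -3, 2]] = [[-3, 116, -6], [-31, -69, 8]]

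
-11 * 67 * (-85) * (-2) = -125290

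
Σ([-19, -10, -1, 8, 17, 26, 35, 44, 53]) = (-19) + (-10) + (-1) + 8 + 17 + 26 + 35 + 44 + 53
= 153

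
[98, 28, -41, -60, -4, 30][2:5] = [-41, -60, -4]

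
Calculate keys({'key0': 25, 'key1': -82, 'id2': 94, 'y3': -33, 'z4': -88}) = ['key0', 'key1', 'id2', 'y3', 'z4']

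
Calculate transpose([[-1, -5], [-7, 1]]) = [[-1, -7], [-5, 1]]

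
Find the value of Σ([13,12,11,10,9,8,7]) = 70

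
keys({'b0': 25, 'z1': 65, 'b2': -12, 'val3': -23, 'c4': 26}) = ['b0', 'z1', 'b2', 'val3', 'c4']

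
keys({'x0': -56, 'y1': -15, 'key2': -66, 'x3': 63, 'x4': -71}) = ['x0', 'y1', 'key2', 'x3', 'x4']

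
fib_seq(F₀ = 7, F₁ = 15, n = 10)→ [7, 15, 22, 37, 59, 96, 155, 251, 406, 657]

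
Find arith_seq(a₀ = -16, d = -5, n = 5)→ a_0 = -16 + 0*-5 = -16
a_1 = -16 + 1*-5 = -21
a_2 = -16 + 2*-5 = -26
...
= [-16, -21, -26, -31, -36]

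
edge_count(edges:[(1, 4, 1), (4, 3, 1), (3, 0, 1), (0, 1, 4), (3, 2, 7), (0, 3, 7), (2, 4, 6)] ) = 7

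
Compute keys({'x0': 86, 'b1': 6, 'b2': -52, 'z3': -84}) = ['x0', 'b1', 'b2', 'z3']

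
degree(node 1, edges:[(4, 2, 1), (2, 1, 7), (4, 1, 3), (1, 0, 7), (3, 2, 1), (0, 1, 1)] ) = 4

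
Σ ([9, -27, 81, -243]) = -180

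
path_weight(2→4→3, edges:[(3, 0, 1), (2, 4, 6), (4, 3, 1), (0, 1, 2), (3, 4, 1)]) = 7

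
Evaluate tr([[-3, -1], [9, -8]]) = -11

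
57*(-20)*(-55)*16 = 1003200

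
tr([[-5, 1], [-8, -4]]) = -9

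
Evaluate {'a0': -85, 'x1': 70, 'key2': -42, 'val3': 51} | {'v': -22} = {'a0': -85, 'x1': 70, 'key2': -42, 'val3': 51, 'v': -22}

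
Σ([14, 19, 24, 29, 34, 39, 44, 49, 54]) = 306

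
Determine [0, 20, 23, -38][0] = 0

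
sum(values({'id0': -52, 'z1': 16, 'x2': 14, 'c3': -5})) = -27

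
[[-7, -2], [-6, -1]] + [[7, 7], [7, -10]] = [[0, 5], [1, -11]]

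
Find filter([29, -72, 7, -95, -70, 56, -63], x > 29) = [56]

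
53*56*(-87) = -258216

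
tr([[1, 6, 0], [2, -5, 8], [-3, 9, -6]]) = -10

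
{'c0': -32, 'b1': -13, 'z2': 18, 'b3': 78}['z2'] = 18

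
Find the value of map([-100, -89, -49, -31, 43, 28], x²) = (-100)²=10000, (-89)²=7921, (-49)²=2401, (-31)²=961, (43)²=1849, (28)²=784
= [10000, 7921, 2401, 961, 1849, 784]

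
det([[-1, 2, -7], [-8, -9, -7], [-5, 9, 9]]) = (1)*(-1)*det([[-9, -7], [9, 9]]) + (-1)*(2)*det([[-8, -7], [-5, 9]]) + (1)*(-7)*det([[-8, -9], [-5, 9]])
= 18 + 214 + 819
= 1051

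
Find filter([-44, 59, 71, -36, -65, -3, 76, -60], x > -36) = [59, 71, -3, 76]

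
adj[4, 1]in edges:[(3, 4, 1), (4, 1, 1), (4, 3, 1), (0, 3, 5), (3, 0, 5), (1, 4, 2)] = 1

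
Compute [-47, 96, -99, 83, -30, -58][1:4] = [96, -99, 83]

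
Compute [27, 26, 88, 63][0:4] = [27, 26, 88, 63]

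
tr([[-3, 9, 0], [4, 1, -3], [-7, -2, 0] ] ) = diagonal: (-3) + 1 + 0
= -2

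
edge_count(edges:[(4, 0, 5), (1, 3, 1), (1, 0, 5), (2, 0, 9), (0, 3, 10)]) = 5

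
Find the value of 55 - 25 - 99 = -69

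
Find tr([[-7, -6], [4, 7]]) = diagonal: (-7) + 7
= 0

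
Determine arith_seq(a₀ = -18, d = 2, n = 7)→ [-18, -16, -14, -12, -10, -8, -6]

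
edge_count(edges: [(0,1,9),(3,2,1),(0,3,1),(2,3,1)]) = 4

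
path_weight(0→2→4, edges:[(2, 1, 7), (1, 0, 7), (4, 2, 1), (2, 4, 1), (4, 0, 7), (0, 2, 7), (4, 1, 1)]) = w(0→2)=7 + w(2→4)=1
= 8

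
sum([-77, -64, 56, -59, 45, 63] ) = -36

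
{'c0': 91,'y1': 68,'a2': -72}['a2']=-72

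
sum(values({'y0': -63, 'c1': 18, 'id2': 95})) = (-63) + 18 + 95
= 50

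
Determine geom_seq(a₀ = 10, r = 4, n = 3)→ [10, 40, 160]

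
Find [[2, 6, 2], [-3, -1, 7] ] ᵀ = [[2, -3], [6, -1], [2, 7]]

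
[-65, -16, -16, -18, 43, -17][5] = -17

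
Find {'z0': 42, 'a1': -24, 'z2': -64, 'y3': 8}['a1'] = -24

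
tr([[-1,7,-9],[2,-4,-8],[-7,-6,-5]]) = diagonal: (-1) + (-4) + (-5)
= -10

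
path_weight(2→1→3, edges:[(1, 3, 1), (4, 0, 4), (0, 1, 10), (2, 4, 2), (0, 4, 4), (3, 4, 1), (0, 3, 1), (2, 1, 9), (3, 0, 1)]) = 10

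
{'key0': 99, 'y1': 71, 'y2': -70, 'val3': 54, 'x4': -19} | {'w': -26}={'key0': 99, 'y1': 71, 'y2': -70, 'val3': 54, 'x4': -19, 'w': -26}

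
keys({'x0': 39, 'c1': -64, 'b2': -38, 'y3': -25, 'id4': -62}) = ['x0', 'c1', 'b2', 'y3', 'id4']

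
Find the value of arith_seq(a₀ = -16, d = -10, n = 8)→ a_0 = -16 + 0*-10 = -16
a_1 = -16 + 1*-10 = -26
a_2 = -16 + 2*-10 = -36
...
= [-16, -26, -36, -46, -56, -66, -76, -86]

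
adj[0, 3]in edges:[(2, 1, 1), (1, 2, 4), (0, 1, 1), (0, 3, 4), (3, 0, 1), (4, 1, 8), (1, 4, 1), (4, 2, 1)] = 4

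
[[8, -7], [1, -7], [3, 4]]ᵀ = [[8, 1, 3], [-7, -7, 4]]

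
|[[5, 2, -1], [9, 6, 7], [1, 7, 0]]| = -288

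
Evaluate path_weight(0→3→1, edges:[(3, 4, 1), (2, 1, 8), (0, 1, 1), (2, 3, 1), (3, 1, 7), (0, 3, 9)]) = 16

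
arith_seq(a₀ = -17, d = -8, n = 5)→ [-17, -25, -33, -41, -49]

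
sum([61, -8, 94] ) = 61 + (-8) + 94
= 147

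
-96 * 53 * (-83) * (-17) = -7179168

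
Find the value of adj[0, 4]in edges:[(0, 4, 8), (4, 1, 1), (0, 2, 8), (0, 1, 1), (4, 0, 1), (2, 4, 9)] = 8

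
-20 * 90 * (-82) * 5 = 738000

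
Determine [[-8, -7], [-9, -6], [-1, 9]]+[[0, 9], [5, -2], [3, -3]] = [[-8, 2], [-4, -8], [2, 6]]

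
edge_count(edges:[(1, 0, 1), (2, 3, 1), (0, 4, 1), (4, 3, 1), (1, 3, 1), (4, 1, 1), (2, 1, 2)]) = 7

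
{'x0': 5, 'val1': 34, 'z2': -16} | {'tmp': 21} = {'x0': 5, 'val1': 34, 'z2': -16, 'tmp': 21}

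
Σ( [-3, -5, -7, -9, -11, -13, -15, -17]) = -80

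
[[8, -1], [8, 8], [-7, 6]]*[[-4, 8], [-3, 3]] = C[0][0] = (8)*(-4) + (-1)*(-3) = -29
C[0][1] = (8)*(8) + (-1)*(3) = 61
C[1][0] = (8)*(-4) + (8)*(-3) = -56
C[1][1] = (8)*(8) + (8)*(3) = 88
C[2][0] = (-7)*(-4) + (6)*(-3) = 10
C[2][1] = (-7)*(8) + (6)*(3) = -38
= [[-29, 61], [-56, 88], [10, -38]]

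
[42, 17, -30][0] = 42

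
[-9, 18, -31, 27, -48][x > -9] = [18, 27]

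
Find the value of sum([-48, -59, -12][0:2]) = -107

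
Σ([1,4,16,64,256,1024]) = 1 + 4 + 16 + 64 + 256 + 1024
= 1365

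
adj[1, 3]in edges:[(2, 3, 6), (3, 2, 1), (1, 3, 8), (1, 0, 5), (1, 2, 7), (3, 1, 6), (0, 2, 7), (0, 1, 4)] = 8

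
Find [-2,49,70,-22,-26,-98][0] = -2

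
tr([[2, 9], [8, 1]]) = 3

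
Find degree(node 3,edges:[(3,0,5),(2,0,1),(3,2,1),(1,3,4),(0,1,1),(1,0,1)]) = 3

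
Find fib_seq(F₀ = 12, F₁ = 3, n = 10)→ [12, 3, 15, 18, 33, 51, 84, 135, 219, 354]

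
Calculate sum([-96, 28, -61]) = -129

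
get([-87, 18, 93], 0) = -87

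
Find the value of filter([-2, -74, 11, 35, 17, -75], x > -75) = keep x where x > -75: -2✓, -74✓, 11✓, 35✓, 17✓, -75✗
= [-2, -74, 11, 35, 17]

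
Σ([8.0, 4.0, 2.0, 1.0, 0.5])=15.5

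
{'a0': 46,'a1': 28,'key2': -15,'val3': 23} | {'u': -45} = {'a0': 46, 'a1': 28, 'key2': -15, 'val3': 23, 'u': -45}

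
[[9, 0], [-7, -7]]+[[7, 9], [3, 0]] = [[16, 9], [-4, -7]]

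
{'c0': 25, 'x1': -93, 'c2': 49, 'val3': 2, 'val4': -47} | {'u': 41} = {'c0': 25, 'x1': -93, 'c2': 49, 'val3': 2, 'val4': -47, 'u': 41}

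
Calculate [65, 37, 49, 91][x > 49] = [65, 91]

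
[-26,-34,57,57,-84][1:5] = [-34, 57, 57, -84]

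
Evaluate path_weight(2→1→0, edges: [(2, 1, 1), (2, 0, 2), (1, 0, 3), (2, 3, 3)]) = w(2→1)=1 + w(1→0)=3
= 4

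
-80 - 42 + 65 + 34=-23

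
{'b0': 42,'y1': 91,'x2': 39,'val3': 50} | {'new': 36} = {'b0': 42, 'y1': 91, 'x2': 39, 'val3': 50, 'new': 36}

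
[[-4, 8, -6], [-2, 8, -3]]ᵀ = [[-4, -2], [8, 8], [-6, -3]]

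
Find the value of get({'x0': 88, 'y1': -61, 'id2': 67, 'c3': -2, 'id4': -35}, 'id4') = -35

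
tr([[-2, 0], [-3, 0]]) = -2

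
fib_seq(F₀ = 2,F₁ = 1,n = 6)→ F_2 = F_1 + F_0 = 3
F_3 = F_2 + F_1 = 4
F_4 = F_3 + F_2 = 7
...
= [2, 1, 3, 4, 7, 11]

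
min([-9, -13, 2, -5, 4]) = -13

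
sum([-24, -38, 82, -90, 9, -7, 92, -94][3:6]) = -88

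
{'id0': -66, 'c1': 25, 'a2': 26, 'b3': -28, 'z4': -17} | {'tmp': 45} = {'id0': -66, 'c1': 25, 'a2': 26, 'b3': -28, 'z4': -17, 'tmp': 45}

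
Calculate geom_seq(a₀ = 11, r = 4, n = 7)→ a_0 = 11*4^0 = 11
a_1 = 11*4^1 = 44
a_2 = 11*4^2 = 176
...
= [11, 44, 176, 704, 2816, 11264, 45056]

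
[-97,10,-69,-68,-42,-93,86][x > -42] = keep x where x > -42: -97✗, 10✓, -69✗, -68✗, -42✗, -93✗, 86✓
= [10, 86]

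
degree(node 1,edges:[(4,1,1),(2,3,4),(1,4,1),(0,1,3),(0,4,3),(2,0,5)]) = 3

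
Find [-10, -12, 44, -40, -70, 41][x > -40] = keep x where x > -40: -10✓, -12✓, 44✓, -40✗, -70✗, 41✓
= [-10, -12, 44, 41]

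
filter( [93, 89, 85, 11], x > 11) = [93, 89, 85]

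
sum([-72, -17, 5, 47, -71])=(-72) + (-17) + 5 + 47 + (-71)
= -108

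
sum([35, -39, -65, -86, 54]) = 35 + (-39) + (-65) + (-86) + 54
= -101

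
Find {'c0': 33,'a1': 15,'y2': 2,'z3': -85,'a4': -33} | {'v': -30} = {'c0': 33, 'a1': 15, 'y2': 2, 'z3': -85, 'a4': -33, 'v': -30}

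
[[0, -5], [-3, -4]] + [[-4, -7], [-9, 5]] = [[-4, -12], [-12, 1]]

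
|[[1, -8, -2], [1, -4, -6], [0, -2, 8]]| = 24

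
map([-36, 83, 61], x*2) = -36*2=-72, 83*2=166, 61*2=122
= [-72, 166, 122]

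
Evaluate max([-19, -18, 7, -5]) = 7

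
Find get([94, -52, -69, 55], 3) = 55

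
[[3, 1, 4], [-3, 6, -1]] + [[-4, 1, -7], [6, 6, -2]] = [[-1, 2, -3], [3, 12, -3]]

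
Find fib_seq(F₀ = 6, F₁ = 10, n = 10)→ [6, 10, 16, 26, 42, 68, 110, 178, 288, 466]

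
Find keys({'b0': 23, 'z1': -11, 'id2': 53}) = ['b0', 'z1', 'id2']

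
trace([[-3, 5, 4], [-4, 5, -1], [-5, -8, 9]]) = diagonal: (-3) + 5 + 9
= 11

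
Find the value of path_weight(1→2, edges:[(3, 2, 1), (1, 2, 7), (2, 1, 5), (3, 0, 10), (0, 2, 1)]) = 7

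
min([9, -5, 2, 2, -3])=-5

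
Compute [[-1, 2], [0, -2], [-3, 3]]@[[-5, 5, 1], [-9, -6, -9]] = C[0][0] = (-1)*(-5) + (2)*(-9) = -13
C[0][1] = (-1)*(5) + (2)*(-6) = -17
C[0][2] = (-1)*(1) + (2)*(-9) = -19
C[1][0] = (0)*(-5) + (-2)*(-9) = 18
C[1][1] = (0)*(5) + (-2)*(-6) = 12
C[1][2] = (0)*(1) + (-2)*(-9) = 18
... (3 more cells)
= [[-13, -17, -19], [18, 12, 18], [-12, -33, -30]]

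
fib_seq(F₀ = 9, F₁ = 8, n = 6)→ [9, 8, 17, 25, 42, 67]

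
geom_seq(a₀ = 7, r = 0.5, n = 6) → [7.0, 3.5, 1.75, 0.875, 0.4375, 0.21875]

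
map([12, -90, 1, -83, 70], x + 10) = [22, -80, 11, -73, 80]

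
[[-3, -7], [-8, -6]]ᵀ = [[-3, -8], [-7, -6]]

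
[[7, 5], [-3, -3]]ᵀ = [[7, -3], [5, -3]]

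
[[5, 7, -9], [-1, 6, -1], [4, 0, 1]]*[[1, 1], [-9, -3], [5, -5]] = C[0][0] = (5)*(1) + (7)*(-9) + (-9)*(5) = -103
C[0][1] = (5)*(1) + (7)*(-3) + (-9)*(-5) = 29
C[1][0] = (-1)*(1) + (6)*(-9) + (-1)*(5) = -60
C[1][1] = (-1)*(1) + (6)*(-3) + (-1)*(-5) = -14
C[2][0] = (4)*(1) + (0)*(-9) + (1)*(5) = 9
C[2][1] = (4)*(1) + (0)*(-3) + (1)*(-5) = -1
= [[-103, 29], [-60, -14], [9, -1]]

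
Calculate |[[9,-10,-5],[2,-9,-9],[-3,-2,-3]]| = (1)*(9)*det([[-9, -9], [-2, -3]]) + (-1)*(-10)*det([[2, -9], [-3, -3]]) + (1)*(-5)*det([[2, -9], [-3, -2]])
= 81 + -330 + 155
= -94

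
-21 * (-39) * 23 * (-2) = -37674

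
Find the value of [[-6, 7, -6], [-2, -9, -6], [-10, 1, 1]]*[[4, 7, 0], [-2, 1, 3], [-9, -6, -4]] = C[0][0] = (-6)*(4) + (7)*(-2) + (-6)*(-9) = 16
C[0][1] = (-6)*(7) + (7)*(1) + (-6)*(-6) = 1
C[0][2] = (-6)*(0) + (7)*(3) + (-6)*(-4) = 45
C[1][0] = (-2)*(4) + (-9)*(-2) + (-6)*(-9) = 64
C[1][1] = (-2)*(7) + (-9)*(1) + (-6)*(-6) = 13
C[1][2] = (-2)*(0) + (-9)*(3) + (-6)*(-4) = -3
... (3 more cells)
= [[16, 1, 45], [64, 13, -3], [-51, -75, -1]]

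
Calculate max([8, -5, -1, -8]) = 8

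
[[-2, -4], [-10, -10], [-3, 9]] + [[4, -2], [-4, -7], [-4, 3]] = [[2, -6], [-14, -17], [-7, 12]]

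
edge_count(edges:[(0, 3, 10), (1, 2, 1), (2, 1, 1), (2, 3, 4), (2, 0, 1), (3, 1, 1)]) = 6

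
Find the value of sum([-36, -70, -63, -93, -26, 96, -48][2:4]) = slice → [-63, -93]
(-63) + (-93)
= -156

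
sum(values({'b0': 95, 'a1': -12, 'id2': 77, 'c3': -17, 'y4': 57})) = 95 + (-12) + 77 + (-17) + 57
= 200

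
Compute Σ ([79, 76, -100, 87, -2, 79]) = 219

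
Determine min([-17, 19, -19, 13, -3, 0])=-19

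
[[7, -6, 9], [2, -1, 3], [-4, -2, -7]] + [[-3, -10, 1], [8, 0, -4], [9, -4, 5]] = [[4, -16, 10], [10, -1, -1], [5, -6, -2]]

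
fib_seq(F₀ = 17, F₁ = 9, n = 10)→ F_2 = F_1 + F_0 = 26
F_3 = F_2 + F_1 = 35
F_4 = F_3 + F_2 = 61
...
= [17, 9, 26, 35, 61, 96, 157, 253, 410, 663]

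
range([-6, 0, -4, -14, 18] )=32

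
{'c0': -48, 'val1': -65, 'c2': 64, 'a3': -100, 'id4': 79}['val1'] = -65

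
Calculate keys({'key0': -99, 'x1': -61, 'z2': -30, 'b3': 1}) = ['key0', 'x1', 'z2', 'b3']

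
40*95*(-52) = -197600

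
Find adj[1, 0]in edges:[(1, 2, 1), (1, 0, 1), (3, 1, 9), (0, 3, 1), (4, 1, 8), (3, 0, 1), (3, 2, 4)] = 1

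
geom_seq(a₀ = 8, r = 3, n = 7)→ [8, 24, 72, 216, 648, 1944, 5832]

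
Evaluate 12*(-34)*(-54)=22032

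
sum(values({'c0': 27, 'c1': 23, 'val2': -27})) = 27 + 23 + (-27)
= 23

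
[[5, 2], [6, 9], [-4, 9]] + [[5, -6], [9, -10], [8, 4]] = [[10, -4], [15, -1], [4, 13]]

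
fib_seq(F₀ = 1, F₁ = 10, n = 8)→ [1, 10, 11, 21, 32, 53, 85, 138]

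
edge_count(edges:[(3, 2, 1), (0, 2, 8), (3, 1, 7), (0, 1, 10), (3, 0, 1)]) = 5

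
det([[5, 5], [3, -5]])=-40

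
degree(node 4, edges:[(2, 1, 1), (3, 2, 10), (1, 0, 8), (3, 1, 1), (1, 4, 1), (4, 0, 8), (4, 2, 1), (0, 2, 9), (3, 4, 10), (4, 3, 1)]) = 5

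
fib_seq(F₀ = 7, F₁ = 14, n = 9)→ F_2 = F_1 + F_0 = 21
F_3 = F_2 + F_1 = 35
F_4 = F_3 + F_2 = 56
...
= [7, 14, 21, 35, 56, 91, 147, 238, 385]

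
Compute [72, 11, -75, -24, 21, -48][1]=11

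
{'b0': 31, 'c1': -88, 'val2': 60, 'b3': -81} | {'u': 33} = {'b0': 31, 'c1': -88, 'val2': 60, 'b3': -81, 'u': 33}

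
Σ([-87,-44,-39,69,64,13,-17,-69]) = (-87) + (-44) + (-39) + 69 + 64 + 13 + (-17) + (-69)
= -110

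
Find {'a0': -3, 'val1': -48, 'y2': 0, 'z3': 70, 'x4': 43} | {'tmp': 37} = {'a0': -3, 'val1': -48, 'y2': 0, 'z3': 70, 'x4': 43, 'tmp': 37}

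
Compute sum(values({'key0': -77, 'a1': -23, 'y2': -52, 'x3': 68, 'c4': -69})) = (-77) + (-23) + (-52) + 68 + (-69)
= -153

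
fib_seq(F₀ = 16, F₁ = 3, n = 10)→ F_2 = F_1 + F_0 = 19
F_3 = F_2 + F_1 = 22
F_4 = F_3 + F_2 = 41
...
= [16, 3, 19, 22, 41, 63, 104, 167, 271, 438]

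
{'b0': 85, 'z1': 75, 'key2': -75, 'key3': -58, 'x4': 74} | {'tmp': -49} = {'b0': 85, 'z1': 75, 'key2': -75, 'key3': -58, 'x4': 74, 'tmp': -49}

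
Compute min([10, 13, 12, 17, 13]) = 10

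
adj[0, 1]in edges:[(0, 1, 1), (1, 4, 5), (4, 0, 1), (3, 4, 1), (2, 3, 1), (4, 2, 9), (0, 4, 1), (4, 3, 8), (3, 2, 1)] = 1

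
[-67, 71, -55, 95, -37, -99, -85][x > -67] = [71, -55, 95, -37]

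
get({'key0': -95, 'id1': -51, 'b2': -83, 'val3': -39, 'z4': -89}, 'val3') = -39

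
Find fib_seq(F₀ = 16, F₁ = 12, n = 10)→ F_2 = F_1 + F_0 = 28
F_3 = F_2 + F_1 = 40
F_4 = F_3 + F_2 = 68
...
= [16, 12, 28, 40, 68, 108, 176, 284, 460, 744]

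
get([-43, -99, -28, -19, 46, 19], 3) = -19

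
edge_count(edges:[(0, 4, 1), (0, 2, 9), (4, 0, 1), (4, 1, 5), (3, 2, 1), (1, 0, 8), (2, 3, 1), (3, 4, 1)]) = 8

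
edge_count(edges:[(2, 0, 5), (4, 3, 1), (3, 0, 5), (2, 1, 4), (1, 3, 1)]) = 5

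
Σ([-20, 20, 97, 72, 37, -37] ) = 169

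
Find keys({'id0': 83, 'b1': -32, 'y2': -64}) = ['id0', 'b1', 'y2']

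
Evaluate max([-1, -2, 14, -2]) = 14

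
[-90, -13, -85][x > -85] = [-13]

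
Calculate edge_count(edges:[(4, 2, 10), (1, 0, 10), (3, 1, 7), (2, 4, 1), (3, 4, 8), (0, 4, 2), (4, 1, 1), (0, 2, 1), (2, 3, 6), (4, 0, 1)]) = 10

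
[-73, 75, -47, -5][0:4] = [-73, 75, -47, -5]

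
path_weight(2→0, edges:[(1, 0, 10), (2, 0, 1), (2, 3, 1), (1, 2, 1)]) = w(2→0)=1
= 1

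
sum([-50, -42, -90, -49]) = -231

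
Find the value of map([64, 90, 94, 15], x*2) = 64*2=128, 90*2=180, 94*2=188, 15*2=30
= [128, 180, 188, 30]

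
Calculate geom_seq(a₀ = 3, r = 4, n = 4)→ [3, 12, 48, 192]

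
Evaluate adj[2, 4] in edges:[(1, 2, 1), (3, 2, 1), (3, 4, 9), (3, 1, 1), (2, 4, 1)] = 1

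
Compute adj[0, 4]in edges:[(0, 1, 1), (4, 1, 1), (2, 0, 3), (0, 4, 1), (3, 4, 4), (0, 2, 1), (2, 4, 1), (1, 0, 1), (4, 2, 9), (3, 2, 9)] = 1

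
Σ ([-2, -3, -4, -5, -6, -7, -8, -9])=-44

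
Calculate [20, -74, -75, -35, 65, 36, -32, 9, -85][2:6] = [-75, -35, 65, 36]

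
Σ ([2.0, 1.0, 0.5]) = 3.5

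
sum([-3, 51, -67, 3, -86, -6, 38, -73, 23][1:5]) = slice → [51, -67, 3, -86]
51 + (-67) + 3 + (-86)
= -99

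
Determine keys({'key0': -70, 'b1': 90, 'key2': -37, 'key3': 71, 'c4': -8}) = ['key0', 'b1', 'key2', 'key3', 'c4']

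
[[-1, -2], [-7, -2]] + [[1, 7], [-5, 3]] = [[0, 5], [-12, 1]]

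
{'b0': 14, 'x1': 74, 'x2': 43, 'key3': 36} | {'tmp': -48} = {'b0': 14, 'x1': 74, 'x2': 43, 'key3': 36, 'tmp': -48}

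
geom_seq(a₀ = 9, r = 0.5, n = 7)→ a_0 = 9*0.5^0 = 9.0
a_1 = 9*0.5^1 = 4.5
a_2 = 9*0.5^2 = 2.25
...
= [9.0, 4.5, 2.25, 1.125, 0.5625, 0.28125, 0.140625]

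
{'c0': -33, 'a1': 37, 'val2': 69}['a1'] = 37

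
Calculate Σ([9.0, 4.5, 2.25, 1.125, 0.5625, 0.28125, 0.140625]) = 9.0 + 4.5 + 2.25 + 1.125 + 0.5625 + 0.28125 + 0.140625
= 17.859375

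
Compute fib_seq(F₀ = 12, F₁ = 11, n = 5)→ [12, 11, 23, 34, 57]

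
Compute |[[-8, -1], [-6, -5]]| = 34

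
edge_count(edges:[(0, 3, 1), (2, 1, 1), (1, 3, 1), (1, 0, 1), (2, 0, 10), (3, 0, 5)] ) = 6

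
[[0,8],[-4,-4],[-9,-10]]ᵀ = [[0, -4, -9], [8, -4, -10]]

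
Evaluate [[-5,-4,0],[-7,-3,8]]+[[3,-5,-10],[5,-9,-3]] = [[-2, -9, -10], [-2, -12, 5]]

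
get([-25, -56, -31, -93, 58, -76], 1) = -56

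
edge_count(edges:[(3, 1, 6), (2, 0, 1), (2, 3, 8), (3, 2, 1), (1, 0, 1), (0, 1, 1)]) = 6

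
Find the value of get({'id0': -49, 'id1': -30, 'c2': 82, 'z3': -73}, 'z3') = -73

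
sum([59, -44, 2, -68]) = -51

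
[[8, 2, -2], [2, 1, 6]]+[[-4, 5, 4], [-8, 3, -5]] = [[4, 7, 2], [-6, 4, 1]]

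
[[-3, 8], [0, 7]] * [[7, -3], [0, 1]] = C[0][0] = (-3)*(7) + (8)*(0) = -21
C[0][1] = (-3)*(-3) + (8)*(1) = 17
C[1][0] = (0)*(7) + (7)*(0) = 0
C[1][1] = (0)*(-3) + (7)*(1) = 7
= [[-21, 17], [0, 7]]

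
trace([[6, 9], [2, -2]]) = diagonal: 6 + (-2)
= 4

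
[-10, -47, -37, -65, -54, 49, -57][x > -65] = keep x where x > -65: -10✓, -47✓, -37✓, -65✗, -54✓, 49✓, -57✓
= [-10, -47, -37, -54, 49, -57]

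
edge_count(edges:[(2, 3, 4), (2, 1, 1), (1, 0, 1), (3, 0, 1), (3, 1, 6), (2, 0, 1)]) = 6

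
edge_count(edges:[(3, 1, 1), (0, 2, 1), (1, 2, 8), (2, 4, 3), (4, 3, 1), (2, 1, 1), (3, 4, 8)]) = 7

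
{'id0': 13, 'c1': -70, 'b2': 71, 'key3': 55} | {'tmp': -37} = {'id0': 13, 'c1': -70, 'b2': 71, 'key3': 55, 'tmp': -37}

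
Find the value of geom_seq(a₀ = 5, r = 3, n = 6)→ a_0 = 5*3^0 = 5
a_1 = 5*3^1 = 15
a_2 = 5*3^2 = 45
...
= [5, 15, 45, 135, 405, 1215]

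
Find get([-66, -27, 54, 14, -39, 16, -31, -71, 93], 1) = -27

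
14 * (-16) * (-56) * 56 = 702464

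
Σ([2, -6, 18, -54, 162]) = 122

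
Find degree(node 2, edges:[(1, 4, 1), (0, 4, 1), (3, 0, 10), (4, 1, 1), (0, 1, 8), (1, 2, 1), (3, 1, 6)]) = incident: (1,2)
= 1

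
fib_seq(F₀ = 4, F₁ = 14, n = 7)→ [4, 14, 18, 32, 50, 82, 132]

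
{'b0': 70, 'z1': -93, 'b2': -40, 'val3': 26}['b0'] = 70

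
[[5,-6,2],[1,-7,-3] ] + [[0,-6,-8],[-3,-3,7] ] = [[5, -12, -6], [-2, -10, 4]]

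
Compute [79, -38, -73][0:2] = [79, -38]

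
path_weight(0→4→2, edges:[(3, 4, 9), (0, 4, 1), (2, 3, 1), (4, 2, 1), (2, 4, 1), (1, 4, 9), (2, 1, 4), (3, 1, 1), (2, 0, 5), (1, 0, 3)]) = 2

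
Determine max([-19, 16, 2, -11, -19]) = 16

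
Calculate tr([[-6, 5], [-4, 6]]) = diagonal: (-6) + 6
= 0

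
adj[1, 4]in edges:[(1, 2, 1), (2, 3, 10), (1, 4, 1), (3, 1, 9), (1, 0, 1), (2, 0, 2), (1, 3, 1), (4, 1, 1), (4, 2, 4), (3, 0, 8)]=1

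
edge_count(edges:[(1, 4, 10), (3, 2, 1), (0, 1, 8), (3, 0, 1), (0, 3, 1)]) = 5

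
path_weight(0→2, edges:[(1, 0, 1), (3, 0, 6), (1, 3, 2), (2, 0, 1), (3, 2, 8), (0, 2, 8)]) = w(0→2)=8
= 8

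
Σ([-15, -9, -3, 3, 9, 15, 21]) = (-15) + (-9) + (-3) + 3 + 9 + 15 + 21
= 21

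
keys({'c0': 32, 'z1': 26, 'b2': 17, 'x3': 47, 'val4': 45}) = ['c0', 'z1', 'b2', 'x3', 'val4']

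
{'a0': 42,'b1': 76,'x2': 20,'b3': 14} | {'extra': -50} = {'a0': 42, 'b1': 76, 'x2': 20, 'b3': 14, 'extra': -50}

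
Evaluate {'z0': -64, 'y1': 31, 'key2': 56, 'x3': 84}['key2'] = 56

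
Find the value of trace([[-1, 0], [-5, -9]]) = -10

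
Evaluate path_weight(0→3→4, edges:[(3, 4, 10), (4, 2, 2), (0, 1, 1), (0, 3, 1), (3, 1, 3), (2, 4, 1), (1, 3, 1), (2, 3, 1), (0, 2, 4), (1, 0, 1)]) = w(0→3)=1 + w(3→4)=10
= 11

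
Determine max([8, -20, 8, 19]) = 19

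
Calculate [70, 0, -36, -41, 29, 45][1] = 0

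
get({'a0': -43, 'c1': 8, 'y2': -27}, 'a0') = -43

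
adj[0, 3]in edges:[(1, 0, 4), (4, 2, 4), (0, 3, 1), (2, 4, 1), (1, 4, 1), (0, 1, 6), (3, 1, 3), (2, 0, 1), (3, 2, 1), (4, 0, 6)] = 1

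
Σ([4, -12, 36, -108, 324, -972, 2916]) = 4 + -12 + 36 + -108 + 324 + -972 + 2916
= 2188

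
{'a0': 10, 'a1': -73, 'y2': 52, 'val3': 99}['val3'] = 99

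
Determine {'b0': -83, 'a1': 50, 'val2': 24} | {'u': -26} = {'b0': -83, 'a1': 50, 'val2': 24, 'u': -26}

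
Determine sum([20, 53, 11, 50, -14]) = 120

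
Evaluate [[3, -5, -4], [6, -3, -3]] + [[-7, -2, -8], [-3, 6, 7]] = [[-4, -7, -12], [3, 3, 4]]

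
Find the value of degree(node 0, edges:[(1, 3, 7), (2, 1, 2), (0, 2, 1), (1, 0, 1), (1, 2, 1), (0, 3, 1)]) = incident: (0,2), (1,0), (0,3)
= 3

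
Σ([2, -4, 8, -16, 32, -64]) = 2 + -4 + 8 + -16 + 32 + -64
= -42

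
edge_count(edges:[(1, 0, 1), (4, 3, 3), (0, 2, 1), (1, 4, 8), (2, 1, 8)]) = 5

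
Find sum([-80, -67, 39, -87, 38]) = (-80) + (-67) + 39 + (-87) + 38
= -157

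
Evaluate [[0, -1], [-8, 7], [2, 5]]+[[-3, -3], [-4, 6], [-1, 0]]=[[-3, -4], [-12, 13], [1, 5]]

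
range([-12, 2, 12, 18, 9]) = 30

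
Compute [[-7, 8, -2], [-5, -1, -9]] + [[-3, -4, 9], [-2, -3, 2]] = [[-10, 4, 7], [-7, -4, -7]]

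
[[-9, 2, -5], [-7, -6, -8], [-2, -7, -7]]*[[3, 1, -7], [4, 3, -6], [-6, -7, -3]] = [[11, 32, 66], [3, 31, 109], [8, 26, 77]]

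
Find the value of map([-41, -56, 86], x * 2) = [-82, -112, 172]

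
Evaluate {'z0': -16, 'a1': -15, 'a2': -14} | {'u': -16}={'z0': -16, 'a1': -15, 'a2': -14, 'u': -16}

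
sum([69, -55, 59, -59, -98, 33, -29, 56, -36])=69 + (-55) + 59 + (-59) + (-98) + 33 + (-29) + 56 + (-36)
= -60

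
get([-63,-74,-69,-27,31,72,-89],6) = -89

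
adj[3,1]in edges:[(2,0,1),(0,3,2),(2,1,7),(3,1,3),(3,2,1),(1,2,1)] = 3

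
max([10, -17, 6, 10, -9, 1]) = 10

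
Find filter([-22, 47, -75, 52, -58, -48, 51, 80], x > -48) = keep x where x > -48: -22✓, 47✓, -75✗, 52✓, -58✗, -48✗, 51✓, 80✓
= [-22, 47, 52, 51, 80]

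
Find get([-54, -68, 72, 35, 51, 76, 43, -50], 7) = -50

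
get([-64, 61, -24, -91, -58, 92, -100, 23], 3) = -91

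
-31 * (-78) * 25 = 60450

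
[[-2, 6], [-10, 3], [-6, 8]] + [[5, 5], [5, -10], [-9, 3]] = [[3, 11], [-5, -7], [-15, 11]]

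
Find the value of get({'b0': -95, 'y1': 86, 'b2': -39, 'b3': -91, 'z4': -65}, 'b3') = -91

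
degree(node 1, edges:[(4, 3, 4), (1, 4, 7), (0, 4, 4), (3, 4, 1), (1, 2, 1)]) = 2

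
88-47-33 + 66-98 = -24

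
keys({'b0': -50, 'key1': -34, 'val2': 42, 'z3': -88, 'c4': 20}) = ['b0', 'key1', 'val2', 'z3', 'c4']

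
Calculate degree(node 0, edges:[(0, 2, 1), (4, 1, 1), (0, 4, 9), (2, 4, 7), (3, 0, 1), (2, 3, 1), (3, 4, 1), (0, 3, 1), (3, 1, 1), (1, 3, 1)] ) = 4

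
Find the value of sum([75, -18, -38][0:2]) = 57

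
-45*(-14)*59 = 37170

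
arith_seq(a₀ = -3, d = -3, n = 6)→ a_0 = -3 + 0*-3 = -3
a_1 = -3 + 1*-3 = -6
a_2 = -3 + 2*-3 = -9
...
= [-3, -6, -9, -12, -15, -18]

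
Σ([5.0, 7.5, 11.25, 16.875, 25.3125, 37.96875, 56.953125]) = 5.0 + 7.5 + 11.25 + 16.875 + 25.3125 + 37.96875 + 56.953125
= 160.859375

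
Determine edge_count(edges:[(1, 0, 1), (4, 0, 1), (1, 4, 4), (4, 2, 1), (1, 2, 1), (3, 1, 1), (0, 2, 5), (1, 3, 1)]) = 8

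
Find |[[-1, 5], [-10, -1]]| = (-1)*(-1) - (5)*(-10)
= 51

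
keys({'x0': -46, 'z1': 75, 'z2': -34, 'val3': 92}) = ['x0', 'z1', 'z2', 'val3']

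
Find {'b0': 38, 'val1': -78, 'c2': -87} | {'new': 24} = {'b0': 38, 'val1': -78, 'c2': -87, 'new': 24}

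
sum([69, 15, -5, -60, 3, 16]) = 69 + 15 + (-5) + (-60) + 3 + 16
= 38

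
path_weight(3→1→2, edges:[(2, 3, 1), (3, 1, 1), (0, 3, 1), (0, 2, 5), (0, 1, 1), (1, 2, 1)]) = w(3→1)=1 + w(1→2)=1
= 2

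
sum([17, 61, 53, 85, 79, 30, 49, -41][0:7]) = slice → [17, 61, 53, 85, 79, 30, 49]
17 + 61 + 53 + 85 + 79 + 30 + 49
= 374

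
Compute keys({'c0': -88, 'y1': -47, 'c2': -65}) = ['c0', 'y1', 'c2']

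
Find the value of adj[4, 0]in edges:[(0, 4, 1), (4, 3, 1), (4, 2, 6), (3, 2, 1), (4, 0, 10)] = 10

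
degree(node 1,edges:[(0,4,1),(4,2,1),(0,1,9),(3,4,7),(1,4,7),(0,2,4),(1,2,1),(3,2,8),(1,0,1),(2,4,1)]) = 4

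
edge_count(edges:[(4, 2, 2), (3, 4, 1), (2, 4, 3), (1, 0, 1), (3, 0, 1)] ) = 5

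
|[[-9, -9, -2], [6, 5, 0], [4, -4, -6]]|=34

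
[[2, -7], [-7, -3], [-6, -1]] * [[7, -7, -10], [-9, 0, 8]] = [[77, -14, -76], [-22, 49, 46], [-33, 42, 52]]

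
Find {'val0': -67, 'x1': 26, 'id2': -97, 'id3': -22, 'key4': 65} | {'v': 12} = {'val0': -67, 'x1': 26, 'id2': -97, 'id3': -22, 'key4': 65, 'v': 12}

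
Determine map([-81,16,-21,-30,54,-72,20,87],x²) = (-81)²=6561, (16)²=256, (-21)²=441, (-30)²=900, (54)²=2916, (-72)²=5184, (20)²=400, (87)²=7569
= [6561, 256, 441, 900, 2916, 5184, 400, 7569]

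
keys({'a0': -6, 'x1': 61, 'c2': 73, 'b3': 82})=['a0', 'x1', 'c2', 'b3']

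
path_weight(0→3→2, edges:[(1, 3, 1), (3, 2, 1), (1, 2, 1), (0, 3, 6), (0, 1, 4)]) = w(0→3)=6 + w(3→2)=1
= 7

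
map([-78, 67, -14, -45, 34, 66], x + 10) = -78+10=-68, 67+10=77, -14+10=-4, -45+10=-35, 34+10=44, 66+10=76
= [-68, 77, -4, -35, 44, 76]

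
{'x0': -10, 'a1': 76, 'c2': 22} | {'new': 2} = {'x0': -10, 'a1': 76, 'c2': 22, 'new': 2}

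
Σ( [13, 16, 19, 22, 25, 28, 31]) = 154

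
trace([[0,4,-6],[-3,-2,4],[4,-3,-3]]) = -5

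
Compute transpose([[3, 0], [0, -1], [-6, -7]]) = [[3, 0, -6], [0, -1, -7]]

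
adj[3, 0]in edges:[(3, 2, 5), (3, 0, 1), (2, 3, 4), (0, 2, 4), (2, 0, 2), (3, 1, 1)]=1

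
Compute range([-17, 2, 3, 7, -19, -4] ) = 26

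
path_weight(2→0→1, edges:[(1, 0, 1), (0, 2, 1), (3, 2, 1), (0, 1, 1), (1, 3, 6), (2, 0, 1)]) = 2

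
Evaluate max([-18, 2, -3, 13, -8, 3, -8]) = 13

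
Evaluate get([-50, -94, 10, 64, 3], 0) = -50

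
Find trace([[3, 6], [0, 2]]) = diagonal: 3 + 2
= 5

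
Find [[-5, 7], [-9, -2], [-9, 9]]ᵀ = [[-5, -9, -9], [7, -2, 9]]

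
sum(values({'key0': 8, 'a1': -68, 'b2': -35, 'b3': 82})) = -13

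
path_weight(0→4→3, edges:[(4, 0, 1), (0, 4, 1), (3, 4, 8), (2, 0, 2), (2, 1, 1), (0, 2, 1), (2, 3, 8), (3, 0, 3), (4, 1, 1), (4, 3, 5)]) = w(0→4)=1 + w(4→3)=5
= 6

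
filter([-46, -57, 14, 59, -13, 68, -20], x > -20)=[14, 59, -13, 68]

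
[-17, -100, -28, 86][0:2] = [-17, -100]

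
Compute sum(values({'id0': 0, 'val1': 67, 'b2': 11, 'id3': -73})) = 5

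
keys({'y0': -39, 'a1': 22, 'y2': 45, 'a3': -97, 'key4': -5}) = ['y0', 'a1', 'y2', 'a3', 'key4']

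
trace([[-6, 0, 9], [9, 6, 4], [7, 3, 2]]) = 2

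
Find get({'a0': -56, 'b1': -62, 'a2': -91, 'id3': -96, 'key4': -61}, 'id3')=-96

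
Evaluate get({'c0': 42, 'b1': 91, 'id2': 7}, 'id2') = 7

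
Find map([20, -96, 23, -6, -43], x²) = (20)²=400, (-96)²=9216, (23)²=529, (-6)²=36, (-43)²=1849
= [400, 9216, 529, 36, 1849]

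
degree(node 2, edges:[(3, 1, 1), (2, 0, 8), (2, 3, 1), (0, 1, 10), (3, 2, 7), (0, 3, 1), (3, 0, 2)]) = incident: (2,0), (2,3), (3,2)
= 3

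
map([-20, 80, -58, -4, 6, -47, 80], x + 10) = [-10, 90, -48, 6, 16, -37, 90]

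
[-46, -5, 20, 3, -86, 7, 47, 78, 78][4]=-86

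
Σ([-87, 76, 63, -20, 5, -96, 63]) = 4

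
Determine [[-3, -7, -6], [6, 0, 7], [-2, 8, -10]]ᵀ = [[-3, 6, -2], [-7, 0, 8], [-6, 7, -10]]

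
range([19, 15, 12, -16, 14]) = 35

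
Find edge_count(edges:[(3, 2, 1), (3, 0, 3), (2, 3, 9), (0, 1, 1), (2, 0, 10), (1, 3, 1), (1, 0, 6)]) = 7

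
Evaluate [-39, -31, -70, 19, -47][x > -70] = [-39, -31, 19, -47]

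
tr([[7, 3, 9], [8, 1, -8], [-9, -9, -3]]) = 5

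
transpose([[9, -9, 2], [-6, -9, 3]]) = [[9, -6], [-9, -9], [2, 3]]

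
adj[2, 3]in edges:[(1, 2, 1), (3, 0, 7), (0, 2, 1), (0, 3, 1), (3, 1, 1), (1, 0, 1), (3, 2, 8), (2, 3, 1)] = 1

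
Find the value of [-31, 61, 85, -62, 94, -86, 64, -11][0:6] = [-31, 61, 85, -62, 94, -86]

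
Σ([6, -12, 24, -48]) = 6 + -12 + 24 + -48
= -30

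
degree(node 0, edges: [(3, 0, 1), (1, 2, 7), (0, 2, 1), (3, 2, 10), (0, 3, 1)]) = incident: (3,0), (0,2), (0,3)
= 3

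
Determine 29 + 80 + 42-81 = 70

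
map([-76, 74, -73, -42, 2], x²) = (-76)²=5776, (74)²=5476, (-73)²=5329, (-42)²=1764, (2)²=4
= [5776, 5476, 5329, 1764, 4]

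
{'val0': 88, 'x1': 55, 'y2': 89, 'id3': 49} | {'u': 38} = {'val0': 88, 'x1': 55, 'y2': 89, 'id3': 49, 'u': 38}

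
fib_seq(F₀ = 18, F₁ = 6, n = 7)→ [18, 6, 24, 30, 54, 84, 138]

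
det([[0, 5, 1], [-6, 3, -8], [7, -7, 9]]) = (1)*(0)*det([[3, -8], [-7, 9]]) + (-1)*(5)*det([[-6, -8], [7, 9]]) + (1)*(1)*det([[-6, 3], [7, -7]])
= 0 + -10 + 21
= 11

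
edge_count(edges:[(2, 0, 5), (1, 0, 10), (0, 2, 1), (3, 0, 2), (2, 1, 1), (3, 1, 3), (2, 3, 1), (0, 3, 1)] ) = 8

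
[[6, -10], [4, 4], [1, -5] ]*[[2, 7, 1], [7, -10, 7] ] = C[0][0] = (6)*(2) + (-10)*(7) = -58
C[0][1] = (6)*(7) + (-10)*(-10) = 142
C[0][2] = (6)*(1) + (-10)*(7) = -64
C[1][0] = (4)*(2) + (4)*(7) = 36
C[1][1] = (4)*(7) + (4)*(-10) = -12
C[1][2] = (4)*(1) + (4)*(7) = 32
... (3 more cells)
= [[-58, 142, -64], [36, -12, 32], [-33, 57, -34]]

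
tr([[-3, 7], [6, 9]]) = diagonal: (-3) + 9
= 6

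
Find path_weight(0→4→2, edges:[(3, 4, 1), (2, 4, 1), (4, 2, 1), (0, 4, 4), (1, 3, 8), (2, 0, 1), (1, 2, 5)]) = w(0→4)=4 + w(4→2)=1
= 5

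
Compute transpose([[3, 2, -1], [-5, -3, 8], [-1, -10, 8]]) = [[3, -5, -1], [2, -3, -10], [-1, 8, 8]]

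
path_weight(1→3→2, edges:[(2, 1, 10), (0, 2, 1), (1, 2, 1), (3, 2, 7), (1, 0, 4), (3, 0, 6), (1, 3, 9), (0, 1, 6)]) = w(1→3)=9 + w(3→2)=7
= 16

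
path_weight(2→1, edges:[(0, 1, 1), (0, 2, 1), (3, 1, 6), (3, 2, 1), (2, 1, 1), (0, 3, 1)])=1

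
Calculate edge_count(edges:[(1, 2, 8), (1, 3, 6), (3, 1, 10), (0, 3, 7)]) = 4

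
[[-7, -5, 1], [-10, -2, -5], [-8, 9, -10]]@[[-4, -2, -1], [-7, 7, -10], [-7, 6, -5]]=C[0][0] = (-7)*(-4) + (-5)*(-7) + (1)*(-7) = 56
C[0][1] = (-7)*(-2) + (-5)*(7) + (1)*(6) = -15
C[0][2] = (-7)*(-1) + (-5)*(-10) + (1)*(-5) = 52
C[1][0] = (-10)*(-4) + (-2)*(-7) + (-5)*(-7) = 89
C[1][1] = (-10)*(-2) + (-2)*(7) + (-5)*(6) = -24
C[1][2] = (-10)*(-1) + (-2)*(-10) + (-5)*(-5) = 55
... (3 more cells)
= [[56, -15, 52], [89, -24, 55], [39, 19, -32]]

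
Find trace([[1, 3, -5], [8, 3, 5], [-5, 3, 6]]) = diagonal: 1 + 3 + 6
= 10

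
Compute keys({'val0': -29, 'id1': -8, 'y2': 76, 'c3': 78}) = ['val0', 'id1', 'y2', 'c3']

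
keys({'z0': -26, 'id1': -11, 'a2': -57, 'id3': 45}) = ['z0', 'id1', 'a2', 'id3']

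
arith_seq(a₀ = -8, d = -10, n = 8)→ a_0 = -8 + 0*-10 = -8
a_1 = -8 + 1*-10 = -18
a_2 = -8 + 2*-10 = -28
...
= [-8, -18, -28, -38, -48, -58, -68, -78]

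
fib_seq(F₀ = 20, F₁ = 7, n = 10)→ F_2 = F_1 + F_0 = 27
F_3 = F_2 + F_1 = 34
F_4 = F_3 + F_2 = 61
...
= [20, 7, 27, 34, 61, 95, 156, 251, 407, 658]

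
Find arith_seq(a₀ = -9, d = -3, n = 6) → a_0 = -9 + 0*-3 = -9
a_1 = -9 + 1*-3 = -12
a_2 = -9 + 2*-3 = -15
...
= [-9, -12, -15, -18, -21, -24]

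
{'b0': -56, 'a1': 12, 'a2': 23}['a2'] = 23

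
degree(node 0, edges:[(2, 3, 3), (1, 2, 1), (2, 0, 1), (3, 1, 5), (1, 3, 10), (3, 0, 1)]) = incident: (2,0), (3,0)
= 2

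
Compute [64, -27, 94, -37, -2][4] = -2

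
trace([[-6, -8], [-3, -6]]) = diagonal: (-6) + (-6)
= -12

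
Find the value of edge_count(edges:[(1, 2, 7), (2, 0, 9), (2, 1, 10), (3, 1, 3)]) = 4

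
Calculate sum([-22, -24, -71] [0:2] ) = -46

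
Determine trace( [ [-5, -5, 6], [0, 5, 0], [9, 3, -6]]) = -6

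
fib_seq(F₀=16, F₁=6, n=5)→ F_2 = F_1 + F_0 = 22
F_3 = F_2 + F_1 = 28
F_4 = F_3 + F_2 = 50
= [16, 6, 22, 28, 50]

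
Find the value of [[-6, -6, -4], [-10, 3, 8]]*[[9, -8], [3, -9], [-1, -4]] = [[-68, 118], [-89, 21]]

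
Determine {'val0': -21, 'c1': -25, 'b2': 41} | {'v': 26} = {'val0': -21, 'c1': -25, 'b2': 41, 'v': 26}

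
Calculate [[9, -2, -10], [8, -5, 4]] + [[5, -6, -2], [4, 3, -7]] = [[14, -8, -12], [12, -2, -3]]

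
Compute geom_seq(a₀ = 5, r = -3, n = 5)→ a_0 = 5*(-3)^0 = 5
a_1 = 5*(-3)^1 = -15
a_2 = 5*(-3)^2 = 45
...
= [5, -15, 45, -135, 405]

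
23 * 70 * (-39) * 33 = -2072070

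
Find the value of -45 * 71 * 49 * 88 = -13776840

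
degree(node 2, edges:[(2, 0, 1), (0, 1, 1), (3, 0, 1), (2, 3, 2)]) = incident: (2,0), (2,3)
= 2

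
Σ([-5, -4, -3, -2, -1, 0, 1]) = -14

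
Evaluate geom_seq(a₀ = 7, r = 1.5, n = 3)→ [7.0, 10.5, 15.75]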